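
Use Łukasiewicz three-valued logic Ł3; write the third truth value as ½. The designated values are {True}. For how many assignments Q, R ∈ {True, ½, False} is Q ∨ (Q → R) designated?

Of the 9 assignments, 8 give a value in {True}.

8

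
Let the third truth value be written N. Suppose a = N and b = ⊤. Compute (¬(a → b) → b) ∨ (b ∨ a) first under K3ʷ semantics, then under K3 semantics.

In K3ʷ: a → b = N → ⊤ = N  [any arg is the third value ⇒ result is the third value]
¬(a → b) = ¬N = N
¬(a → b) → b = N → ⊤ = N
b ∨ a = ⊤ ∨ N = N
(¬(a → b) → b) ∨ (b ∨ a) = N ∨ N = N
In K3: a → b = N → ⊤ = ⊤  [¬N ∨ ⊤]
¬(a → b) = ¬⊤ = ⊥
¬(a → b) → b = ⊥ → ⊤ = ⊤
b ∨ a = ⊤ ∨ N = ⊤
(¬(a → b) → b) ∨ (b ∨ a) = ⊤ ∨ ⊤ = ⊤
They differ because K3ʷ and K3 treat N differently under the binary connectives.

N; ⊤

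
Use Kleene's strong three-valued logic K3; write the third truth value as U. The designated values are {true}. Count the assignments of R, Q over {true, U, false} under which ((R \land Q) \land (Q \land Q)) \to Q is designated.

Of the 9 assignments, 7 give a value in {true}.

7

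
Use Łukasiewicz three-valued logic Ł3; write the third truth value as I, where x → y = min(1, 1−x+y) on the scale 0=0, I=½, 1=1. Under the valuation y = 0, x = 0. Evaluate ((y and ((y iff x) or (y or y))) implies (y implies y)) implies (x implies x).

y iff x = 0 iff 0 = 1
y or y = 0 or 0 = 0
(y iff x) or (y or y) = 1 or 0 = 1
y and ((y iff x) or (y or y)) = 0 and 1 = 0
y implies y = 0 implies 0 = 1
(y and ((y iff x) or (y or y))) implies (y implies y) = 0 implies 1 = 1
x implies x = 0 implies 0 = 1
((y and ((y iff x) or (y or y))) implies (y implies y)) implies (x implies x) = 1 implies 1 = 1

1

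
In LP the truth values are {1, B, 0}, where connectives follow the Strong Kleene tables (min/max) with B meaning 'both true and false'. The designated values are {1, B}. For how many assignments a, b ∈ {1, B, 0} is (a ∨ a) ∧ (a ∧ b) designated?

Designated under: (a=1, b=1); (a=1, b=B); (a=B, b=1); (a=B, b=B).

4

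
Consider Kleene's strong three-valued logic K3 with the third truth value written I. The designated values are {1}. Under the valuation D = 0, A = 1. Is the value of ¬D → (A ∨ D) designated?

Yes

¬D = ¬0 = 1
A ∨ D = 1 ∨ 0 = 1
¬D → (A ∨ D) = 1 → 1 = 1
1 ∈ {1}.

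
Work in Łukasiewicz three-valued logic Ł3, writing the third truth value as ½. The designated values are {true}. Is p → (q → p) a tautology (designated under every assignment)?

Every assignment of p, q over {true, ½, false} gives a value in {true}.
In particular, with p=½, q=½: p → (q → p) = true.

Yes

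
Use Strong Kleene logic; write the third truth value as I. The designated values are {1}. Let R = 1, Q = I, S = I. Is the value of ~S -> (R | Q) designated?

Yes

~S = ~I = I
R | Q = 1 | I = 1
~S -> (R | Q) = I -> 1 = 1
1 ∈ {1}.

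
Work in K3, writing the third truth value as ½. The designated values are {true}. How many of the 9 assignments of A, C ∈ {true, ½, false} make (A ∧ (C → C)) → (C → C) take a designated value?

7

Of the 9 assignments, 7 give a value in {true}.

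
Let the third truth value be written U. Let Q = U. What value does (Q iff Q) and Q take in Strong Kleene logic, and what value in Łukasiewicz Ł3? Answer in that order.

U; U

In Strong Kleene logic: Q iff Q = U iff U = U
(Q iff Q) and Q = U and U = U
In Łukasiewicz Ł3: Q iff Q = U iff U = 1
(Q iff Q) and Q = 1 and U = U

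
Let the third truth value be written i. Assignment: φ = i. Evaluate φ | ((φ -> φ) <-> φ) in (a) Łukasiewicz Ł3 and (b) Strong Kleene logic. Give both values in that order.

i; i

In Łukasiewicz Ł3: φ -> φ = i -> i = true  [min(1, 1−½+½)]
(φ -> φ) <-> φ = true <-> i = i
φ | ((φ -> φ) <-> φ) = i | i = i
In Strong Kleene logic: φ -> φ = i -> i = i  [~i | i]
(φ -> φ) <-> φ = i <-> i = i
φ | ((φ -> φ) <-> φ) = i | i = i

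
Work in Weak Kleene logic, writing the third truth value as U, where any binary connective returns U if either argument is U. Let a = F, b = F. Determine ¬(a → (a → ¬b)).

F

¬b = ¬F = T
a → ¬b = F → T = T
a → (a → ¬b) = F → T = T
¬(a → (a → ¬b)) = ¬T = F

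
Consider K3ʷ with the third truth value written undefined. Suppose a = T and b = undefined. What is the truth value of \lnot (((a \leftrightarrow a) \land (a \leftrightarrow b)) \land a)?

undefined

a \leftrightarrow a = T \leftrightarrow T = T
a \leftrightarrow b = T \leftrightarrow undefined = undefined
(a \leftrightarrow a) \land (a \leftrightarrow b) = T \land undefined = undefined
((a \leftrightarrow a) \land (a \leftrightarrow b)) \land a = undefined \land T = undefined
\lnot (((a \leftrightarrow a) \land (a \leftrightarrow b)) \land a) = \lnot undefined = undefined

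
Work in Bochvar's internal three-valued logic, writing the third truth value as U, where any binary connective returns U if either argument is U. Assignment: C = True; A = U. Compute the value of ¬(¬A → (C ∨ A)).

U

¬A = ¬U = U
C ∨ A = True ∨ U = U
¬A → (C ∨ A) = U → U = U
¬(¬A → (C ∨ A)) = ¬U = U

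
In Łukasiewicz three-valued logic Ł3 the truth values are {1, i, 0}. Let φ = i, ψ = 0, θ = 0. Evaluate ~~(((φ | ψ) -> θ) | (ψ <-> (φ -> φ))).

φ | ψ = i | 0 = i
(φ | ψ) -> θ = i -> 0 = i  [min(1, 1−½+0)]
φ -> φ = i -> i = 1
ψ <-> (φ -> φ) = 0 <-> 1 = 0
((φ | ψ) -> θ) | (ψ <-> (φ -> φ)) = i | 0 = i
~(((φ | ψ) -> θ) | (ψ <-> (φ -> φ))) = ~i = i
~~(((φ | ψ) -> θ) | (ψ <-> (φ -> φ))) = ~i = i

i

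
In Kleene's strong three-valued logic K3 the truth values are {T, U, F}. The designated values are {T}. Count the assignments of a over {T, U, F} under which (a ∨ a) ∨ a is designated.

a=T: T ✓
a=U: U ·
a=F: F ·

1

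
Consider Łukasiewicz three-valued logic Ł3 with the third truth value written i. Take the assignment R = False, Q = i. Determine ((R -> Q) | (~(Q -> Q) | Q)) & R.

False

R -> Q = False -> i = True  [min(1, 1−0+½)]
Q -> Q = i -> i = True
~(Q -> Q) = ~True = False
~(Q -> Q) | Q = False | i = i
(R -> Q) | (~(Q -> Q) | Q) = True | i = True
((R -> Q) | (~(Q -> Q) | Q)) & R = True & False = False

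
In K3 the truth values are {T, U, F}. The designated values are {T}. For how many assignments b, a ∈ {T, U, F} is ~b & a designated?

Designated under: (b=F, a=T).

1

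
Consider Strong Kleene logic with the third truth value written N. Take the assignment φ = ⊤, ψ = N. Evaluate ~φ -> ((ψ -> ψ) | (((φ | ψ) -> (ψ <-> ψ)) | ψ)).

⊤

~φ = ~⊤ = ⊥
ψ -> ψ = N -> N = N  [~N | N]
φ | ψ = ⊤ | N = ⊤
ψ <-> ψ = N <-> N = N
(φ | ψ) -> (ψ <-> ψ) = ⊤ -> N = N
((φ | ψ) -> (ψ <-> ψ)) | ψ = N | N = N
(ψ -> ψ) | (((φ | ψ) -> (ψ <-> ψ)) | ψ) = N | N = N
~φ -> ((ψ -> ψ) | (((φ | ψ) -> (ψ <-> ψ)) | ψ)) = ⊥ -> N = ⊤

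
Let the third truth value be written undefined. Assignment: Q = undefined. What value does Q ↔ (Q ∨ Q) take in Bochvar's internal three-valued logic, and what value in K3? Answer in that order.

undefined; undefined

In Bochvar's internal three-valued logic: Q ∨ Q = undefined ∨ undefined = undefined
Q ↔ (Q ∨ Q) = undefined ↔ undefined = undefined
In K3: Q ∨ Q = undefined ∨ undefined = undefined
Q ↔ (Q ∨ Q) = undefined ↔ undefined = undefined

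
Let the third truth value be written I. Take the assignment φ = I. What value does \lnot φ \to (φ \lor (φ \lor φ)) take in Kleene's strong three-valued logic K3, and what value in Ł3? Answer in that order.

In Kleene's strong three-valued logic K3: \lnot φ = \lnot I = I
φ \lor φ = I \lor I = I
φ \lor (φ \lor φ) = I \lor I = I
\lnot φ \to (φ \lor (φ \lor φ)) = I \to I = I  [\lnot I \lor I]
In Ł3: \lnot φ = \lnot I = I
φ \lor φ = I \lor I = I
φ \lor (φ \lor φ) = I \lor I = I
\lnot φ \to (φ \lor (φ \lor φ)) = I \to I = True
They differ because Kleene's strong three-valued logic K3 and Ł3 treat I differently under implication.

I; True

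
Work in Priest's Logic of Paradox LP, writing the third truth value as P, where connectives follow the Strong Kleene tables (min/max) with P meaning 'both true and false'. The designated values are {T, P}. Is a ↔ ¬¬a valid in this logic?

Every assignment of a over {T, P, F} gives a value in {T, P}.
In particular, with a=P: a ↔ ¬¬a = P.

Yes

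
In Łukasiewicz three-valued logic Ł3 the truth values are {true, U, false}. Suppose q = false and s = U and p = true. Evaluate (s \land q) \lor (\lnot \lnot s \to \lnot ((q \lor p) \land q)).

true

s \land q = U \land false = false
\lnot s = \lnot U = U
\lnot \lnot s = \lnot U = U
q \lor p = false \lor true = true
(q \lor p) \land q = true \land false = false
\lnot ((q \lor p) \land q) = \lnot false = true
\lnot \lnot s \to \lnot ((q \lor p) \land q) = U \to true = true
(s \land q) \lor (\lnot \lnot s \to \lnot ((q \lor p) \land q)) = false \lor true = true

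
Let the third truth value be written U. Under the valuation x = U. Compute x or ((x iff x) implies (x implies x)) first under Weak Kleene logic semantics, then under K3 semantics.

In Weak Kleene logic: x iff x = U iff U = U
x implies x = U implies U = U  [any arg is the third value ⇒ result is the third value]
(x iff x) implies (x implies x) = U implies U = U
x or ((x iff x) implies (x implies x)) = U or U = U
In K3: x iff x = U iff U = U
x implies x = U implies U = U
(x iff x) implies (x implies x) = U implies U = U
x or ((x iff x) implies (x implies x)) = U or U = U

U; U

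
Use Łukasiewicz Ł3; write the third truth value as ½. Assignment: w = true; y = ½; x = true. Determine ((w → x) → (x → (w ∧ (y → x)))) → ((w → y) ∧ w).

w → x = true → true = true
y → x = ½ → true = true
w ∧ (y → x) = true ∧ true = true
x → (w ∧ (y → x)) = true → true = true
(w → x) → (x → (w ∧ (y → x))) = true → true = true
w → y = true → ½ = ½
(w → y) ∧ w = ½ ∧ true = ½
((w → x) → (x → (w ∧ (y → x)))) → ((w → y) ∧ w) = true → ½ = ½

½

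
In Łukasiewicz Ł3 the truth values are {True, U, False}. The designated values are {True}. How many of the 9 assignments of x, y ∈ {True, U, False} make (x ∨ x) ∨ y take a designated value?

Of the 9 assignments, 5 give a value in {True}.

5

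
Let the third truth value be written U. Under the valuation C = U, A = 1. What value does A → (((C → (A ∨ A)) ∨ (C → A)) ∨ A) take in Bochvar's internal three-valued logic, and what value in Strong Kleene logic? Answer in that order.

U; 1

In Bochvar's internal three-valued logic: A ∨ A = 1 ∨ 1 = 1
C → (A ∨ A) = U → 1 = U  [any arg is the third value ⇒ result is the third value]
C → A = U → 1 = U
(C → (A ∨ A)) ∨ (C → A) = U ∨ U = U
((C → (A ∨ A)) ∨ (C → A)) ∨ A = U ∨ 1 = U
A → (((C → (A ∨ A)) ∨ (C → A)) ∨ A) = 1 → U = U
In Strong Kleene logic: A ∨ A = 1 ∨ 1 = 1
C → (A ∨ A) = U → 1 = 1
C → A = U → 1 = 1
(C → (A ∨ A)) ∨ (C → A) = 1 ∨ 1 = 1
((C → (A ∨ A)) ∨ (C → A)) ∨ A = 1 ∨ 1 = 1
A → (((C → (A ∨ A)) ∨ (C → A)) ∨ A) = 1 → 1 = 1
They differ because Bochvar's internal three-valued logic and Strong Kleene logic treat U differently under the binary connectives.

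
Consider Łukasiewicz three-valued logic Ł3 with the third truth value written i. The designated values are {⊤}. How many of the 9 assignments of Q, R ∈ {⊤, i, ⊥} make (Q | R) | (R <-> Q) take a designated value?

7

Of the 9 assignments, 7 give a value in {⊤}.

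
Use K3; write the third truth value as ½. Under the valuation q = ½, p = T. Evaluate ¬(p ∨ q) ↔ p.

p ∨ q = T ∨ ½ = T
¬(p ∨ q) = ¬T = F
¬(p ∨ q) ↔ p = F ↔ T = F

F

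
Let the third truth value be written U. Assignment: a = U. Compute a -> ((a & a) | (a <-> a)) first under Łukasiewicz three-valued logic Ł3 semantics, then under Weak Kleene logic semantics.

In Łukasiewicz three-valued logic Ł3: a & a = U & U = U
a <-> a = U <-> U = True  [1 − |½−½|]
(a & a) | (a <-> a) = U | True = True
a -> ((a & a) | (a <-> a)) = U -> True = True
In Weak Kleene logic: a & a = U & U = U
a <-> a = U <-> U = U
(a & a) | (a <-> a) = U | U = U
a -> ((a & a) | (a <-> a)) = U -> U = U  [any arg is the third value ⇒ result is the third value]
They differ because Łukasiewicz three-valued logic Ł3 and Weak Kleene logic treat U differently under the binary connectives.

True; U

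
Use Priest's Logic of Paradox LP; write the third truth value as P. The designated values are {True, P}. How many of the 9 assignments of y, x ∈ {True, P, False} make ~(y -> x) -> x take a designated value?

8

Of the 9 assignments, 8 give a value in {True, P}.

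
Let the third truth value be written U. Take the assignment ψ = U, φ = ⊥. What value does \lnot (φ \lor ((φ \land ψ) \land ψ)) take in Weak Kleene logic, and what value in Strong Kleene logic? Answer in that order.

In Weak Kleene logic: φ \land ψ = ⊥ \land U = U
(φ \land ψ) \land ψ = U \land U = U
φ \lor ((φ \land ψ) \land ψ) = ⊥ \lor U = U
\lnot (φ \lor ((φ \land ψ) \land ψ)) = \lnot U = U
In Strong Kleene logic: φ \land ψ = ⊥ \land U = ⊥
(φ \land ψ) \land ψ = ⊥ \land U = ⊥
φ \lor ((φ \land ψ) \land ψ) = ⊥ \lor ⊥ = ⊥
\lnot (φ \lor ((φ \land ψ) \land ψ)) = \lnot ⊥ = ⊤
They differ because Weak Kleene logic and Strong Kleene logic treat U differently under the binary connectives.

U; ⊤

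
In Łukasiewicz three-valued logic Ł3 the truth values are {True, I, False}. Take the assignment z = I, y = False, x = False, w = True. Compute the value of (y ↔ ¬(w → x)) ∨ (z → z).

w → x = True → False = False
¬(w → x) = ¬False = True
y ↔ ¬(w → x) = False ↔ True = False
z → z = I → I = True
(y ↔ ¬(w → x)) ∨ (z → z) = False ∨ True = True

True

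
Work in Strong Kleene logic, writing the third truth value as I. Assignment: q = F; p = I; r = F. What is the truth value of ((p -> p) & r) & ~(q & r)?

F

p -> p = I -> I = I
(p -> p) & r = I & F = F
q & r = F & F = F
~(q & r) = ~F = T
((p -> p) & r) & ~(q & r) = F & T = F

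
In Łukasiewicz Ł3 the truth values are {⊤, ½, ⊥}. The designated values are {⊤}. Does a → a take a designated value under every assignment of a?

Every assignment of a over {⊤, ½, ⊥} gives a value in {⊤}.
In particular, with a=½: a → a = ⊤.

Yes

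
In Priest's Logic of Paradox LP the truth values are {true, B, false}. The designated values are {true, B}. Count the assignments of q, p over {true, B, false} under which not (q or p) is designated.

4

Designated under: (q=B, p=B); (q=B, p=false); (q=false, p=B); (q=false, p=false).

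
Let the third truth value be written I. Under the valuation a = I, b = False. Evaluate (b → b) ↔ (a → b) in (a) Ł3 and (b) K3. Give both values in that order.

I; I

In Ł3: b → b = False → False = True
a → b = I → False = I
(b → b) ↔ (a → b) = True ↔ I = I
In K3: b → b = False → False = True
a → b = I → False = I
(b → b) ↔ (a → b) = True ↔ I = I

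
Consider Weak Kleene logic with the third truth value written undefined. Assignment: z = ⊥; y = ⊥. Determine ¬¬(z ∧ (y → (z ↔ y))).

⊥

z ↔ y = ⊥ ↔ ⊥ = ⊤
y → (z ↔ y) = ⊥ → ⊤ = ⊤
z ∧ (y → (z ↔ y)) = ⊥ ∧ ⊤ = ⊥
¬(z ∧ (y → (z ↔ y))) = ¬⊥ = ⊤
¬¬(z ∧ (y → (z ↔ y))) = ¬⊤ = ⊥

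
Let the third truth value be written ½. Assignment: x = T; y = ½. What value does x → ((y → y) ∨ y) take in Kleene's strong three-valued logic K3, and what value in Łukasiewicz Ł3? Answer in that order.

½; T

In Kleene's strong three-valued logic K3: y → y = ½ → ½ = ½  [¬½ ∨ ½]
(y → y) ∨ y = ½ ∨ ½ = ½
x → ((y → y) ∨ y) = T → ½ = ½
In Łukasiewicz Ł3: y → y = ½ → ½ = T  [min(1, 1−½+½)]
(y → y) ∨ y = T ∨ ½ = T
x → ((y → y) ∨ y) = T → T = T
They differ because Kleene's strong three-valued logic K3 and Łukasiewicz Ł3 treat ½ differently under implication.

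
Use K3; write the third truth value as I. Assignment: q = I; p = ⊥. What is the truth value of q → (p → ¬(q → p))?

⊤

q → p = I → ⊥ = I
¬(q → p) = ¬I = I
p → ¬(q → p) = ⊥ → I = ⊤
q → (p → ¬(q → p)) = I → ⊤ = ⊤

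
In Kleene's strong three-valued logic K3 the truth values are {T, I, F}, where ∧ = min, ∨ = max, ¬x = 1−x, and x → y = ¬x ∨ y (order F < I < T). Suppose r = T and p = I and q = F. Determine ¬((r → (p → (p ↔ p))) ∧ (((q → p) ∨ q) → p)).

I

p ↔ p = I ↔ I = I
p → (p ↔ p) = I → I = I  [¬I ∨ I]
r → (p → (p ↔ p)) = T → I = I
q → p = F → I = T
(q → p) ∨ q = T ∨ F = T
((q → p) ∨ q) → p = T → I = I
(r → (p → (p ↔ p))) ∧ (((q → p) ∨ q) → p) = I ∧ I = I
¬((r → (p → (p ↔ p))) ∧ (((q → p) ∨ q) → p)) = ¬I = I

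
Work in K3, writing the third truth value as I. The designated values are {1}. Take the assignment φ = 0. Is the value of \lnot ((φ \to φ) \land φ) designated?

Yes

φ \to φ = 0 \to 0 = 1
(φ \to φ) \land φ = 1 \land 0 = 0
\lnot ((φ \to φ) \land φ) = \lnot 0 = 1
1 ∈ {1}.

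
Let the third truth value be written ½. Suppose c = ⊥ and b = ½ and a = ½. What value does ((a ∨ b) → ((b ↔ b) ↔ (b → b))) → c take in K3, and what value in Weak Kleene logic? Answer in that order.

½; ½

In K3: a ∨ b = ½ ∨ ½ = ½
b ↔ b = ½ ↔ ½ = ½
b → b = ½ → ½ = ½
(b ↔ b) ↔ (b → b) = ½ ↔ ½ = ½
(a ∨ b) → ((b ↔ b) ↔ (b → b)) = ½ → ½ = ½
((a ∨ b) → ((b ↔ b) ↔ (b → b))) → c = ½ → ⊥ = ½
In Weak Kleene logic: a ∨ b = ½ ∨ ½ = ½
b ↔ b = ½ ↔ ½ = ½
b → b = ½ → ½ = ½
(b ↔ b) ↔ (b → b) = ½ ↔ ½ = ½
(a ∨ b) → ((b ↔ b) ↔ (b → b)) = ½ → ½ = ½
((a ∨ b) → ((b ↔ b) ↔ (b → b))) → c = ½ → ⊥ = ½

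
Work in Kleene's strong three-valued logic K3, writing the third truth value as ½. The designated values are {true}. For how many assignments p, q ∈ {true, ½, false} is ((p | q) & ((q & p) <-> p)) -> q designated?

5

Of the 9 assignments, 5 give a value in {true}.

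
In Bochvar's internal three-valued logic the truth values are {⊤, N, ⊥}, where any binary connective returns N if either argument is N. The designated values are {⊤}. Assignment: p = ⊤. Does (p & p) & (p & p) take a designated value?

p & p = ⊤ & ⊤ = ⊤
p & p = ⊤ & ⊤ = ⊤
(p & p) & (p & p) = ⊤ & ⊤ = ⊤
⊤ ∈ {⊤}.

Yes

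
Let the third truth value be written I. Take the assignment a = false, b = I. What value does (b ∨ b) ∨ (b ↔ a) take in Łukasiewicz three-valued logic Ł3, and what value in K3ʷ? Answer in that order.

I; I

In Łukasiewicz three-valued logic Ł3: b ∨ b = I ∨ I = I
b ↔ a = I ↔ false = I
(b ∨ b) ∨ (b ↔ a) = I ∨ I = I
In K3ʷ: b ∨ b = I ∨ I = I
b ↔ a = I ↔ false = I
(b ∨ b) ∨ (b ↔ a) = I ∨ I = I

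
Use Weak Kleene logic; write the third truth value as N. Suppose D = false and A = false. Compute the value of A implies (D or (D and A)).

true

D and A = false and false = false
D or (D and A) = false or false = false
A implies (D or (D and A)) = false implies false = true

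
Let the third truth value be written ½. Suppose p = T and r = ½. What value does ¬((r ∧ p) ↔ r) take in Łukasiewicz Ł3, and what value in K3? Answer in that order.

In Łukasiewicz Ł3: r ∧ p = ½ ∧ T = ½
(r ∧ p) ↔ r = ½ ↔ ½ = T  [1 − |½−½|]
¬((r ∧ p) ↔ r) = ¬T = F
In K3: r ∧ p = ½ ∧ T = ½
(r ∧ p) ↔ r = ½ ↔ ½ = ½
¬((r ∧ p) ↔ r) = ¬½ = ½
They differ because Łukasiewicz Ł3 and K3 treat ½ differently under implication.

F; ½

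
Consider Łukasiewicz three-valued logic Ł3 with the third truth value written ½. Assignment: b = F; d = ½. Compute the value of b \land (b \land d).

F

b \land d = F \land ½ = F
b \land (b \land d) = F \land F = F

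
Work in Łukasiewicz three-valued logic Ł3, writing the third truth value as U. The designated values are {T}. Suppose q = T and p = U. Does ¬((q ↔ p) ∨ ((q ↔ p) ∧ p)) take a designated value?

No

q ↔ p = T ↔ U = U  [1 − |1−½|]
q ↔ p = T ↔ U = U
(q ↔ p) ∧ p = U ∧ U = U
(q ↔ p) ∨ ((q ↔ p) ∧ p) = U ∨ U = U
¬((q ↔ p) ∨ ((q ↔ p) ∧ p)) = ¬U = U
U ∉ {T}.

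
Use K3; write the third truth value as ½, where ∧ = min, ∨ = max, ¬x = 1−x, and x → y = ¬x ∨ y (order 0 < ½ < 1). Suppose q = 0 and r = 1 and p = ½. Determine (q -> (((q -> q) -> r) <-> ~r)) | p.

q -> q = 0 -> 0 = 1
(q -> q) -> r = 1 -> 1 = 1
~r = ~1 = 0
((q -> q) -> r) <-> ~r = 1 <-> 0 = 0
q -> (((q -> q) -> r) <-> ~r) = 0 -> 0 = 1
(q -> (((q -> q) -> r) <-> ~r)) | p = 1 | ½ = 1

1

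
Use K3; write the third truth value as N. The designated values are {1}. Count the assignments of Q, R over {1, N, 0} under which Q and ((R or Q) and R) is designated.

Designated under: (Q=1, R=1).

1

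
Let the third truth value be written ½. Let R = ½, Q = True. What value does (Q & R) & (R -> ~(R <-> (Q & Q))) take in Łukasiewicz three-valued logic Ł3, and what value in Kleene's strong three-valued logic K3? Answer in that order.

½; ½

In Łukasiewicz three-valued logic Ł3: Q & R = True & ½ = ½
Q & Q = True & True = True
R <-> (Q & Q) = ½ <-> True = ½
~(R <-> (Q & Q)) = ~½ = ½
R -> ~(R <-> (Q & Q)) = ½ -> ½ = True
(Q & R) & (R -> ~(R <-> (Q & Q))) = ½ & True = ½
In Kleene's strong three-valued logic K3: Q & R = True & ½ = ½
Q & Q = True & True = True
R <-> (Q & Q) = ½ <-> True = ½
~(R <-> (Q & Q)) = ~½ = ½
R -> ~(R <-> (Q & Q)) = ½ -> ½ = ½  [~½ | ½]
(Q & R) & (R -> ~(R <-> (Q & Q))) = ½ & ½ = ½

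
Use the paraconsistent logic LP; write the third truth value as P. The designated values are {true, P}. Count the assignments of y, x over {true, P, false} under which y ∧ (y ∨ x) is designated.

6

Of the 9 assignments, 6 give a value in {true, P}.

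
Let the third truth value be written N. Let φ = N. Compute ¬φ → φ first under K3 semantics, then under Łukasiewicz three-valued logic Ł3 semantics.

N; ⊤

In K3: ¬φ = ¬N = N
¬φ → φ = N → N = N  [¬N ∨ N]
In Łukasiewicz three-valued logic Ł3: ¬φ = ¬N = N
¬φ → φ = N → N = ⊤  [min(1, 1−½+½)]
They differ because K3 and Łukasiewicz three-valued logic Ł3 treat N differently under implication.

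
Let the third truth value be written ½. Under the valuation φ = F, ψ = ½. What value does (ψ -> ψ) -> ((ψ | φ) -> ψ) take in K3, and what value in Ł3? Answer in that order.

½; T

In K3: ψ -> ψ = ½ -> ½ = ½  [~½ | ½]
ψ | φ = ½ | F = ½
(ψ | φ) -> ψ = ½ -> ½ = ½
(ψ -> ψ) -> ((ψ | φ) -> ψ) = ½ -> ½ = ½
In Ł3: ψ -> ψ = ½ -> ½ = T  [min(1, 1−½+½)]
ψ | φ = ½ | F = ½
(ψ | φ) -> ψ = ½ -> ½ = T
(ψ -> ψ) -> ((ψ | φ) -> ψ) = T -> T = T
They differ because K3 and Ł3 treat ½ differently under implication.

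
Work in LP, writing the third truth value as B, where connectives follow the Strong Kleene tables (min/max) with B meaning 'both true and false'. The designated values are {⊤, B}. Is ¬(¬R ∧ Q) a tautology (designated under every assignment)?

Countermodel: R=⊥, Q=⊤ gives ⊥, which is not designated.

No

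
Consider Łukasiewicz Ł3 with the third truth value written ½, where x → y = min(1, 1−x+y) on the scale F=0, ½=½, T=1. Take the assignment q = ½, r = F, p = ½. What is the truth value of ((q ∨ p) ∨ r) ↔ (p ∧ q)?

q ∨ p = ½ ∨ ½ = ½
(q ∨ p) ∨ r = ½ ∨ F = ½
p ∧ q = ½ ∧ ½ = ½
((q ∨ p) ∨ r) ↔ (p ∧ q) = ½ ↔ ½ = T

T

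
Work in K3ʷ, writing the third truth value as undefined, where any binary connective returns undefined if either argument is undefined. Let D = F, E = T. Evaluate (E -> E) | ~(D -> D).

T

E -> E = T -> T = T
D -> D = F -> F = T
~(D -> D) = ~T = F
(E -> E) | ~(D -> D) = T | F = T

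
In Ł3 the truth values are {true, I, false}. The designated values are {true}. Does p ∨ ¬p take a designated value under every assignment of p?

Countermodel: p=I gives I, which is not designated.

No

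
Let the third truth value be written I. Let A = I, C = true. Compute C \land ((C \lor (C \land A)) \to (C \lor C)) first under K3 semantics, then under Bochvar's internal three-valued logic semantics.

In K3: C \land A = true \land I = I
C \lor (C \land A) = true \lor I = true
C \lor C = true \lor true = true
(C \lor (C \land A)) \to (C \lor C) = true \to true = true
C \land ((C \lor (C \land A)) \to (C \lor C)) = true \land true = true
In Bochvar's internal three-valued logic: C \land A = true \land I = I
C \lor (C \land A) = true \lor I = I
C \lor C = true \lor true = true
(C \lor (C \land A)) \to (C \lor C) = I \to true = I  [any arg is the third value ⇒ result is the third value]
C \land ((C \lor (C \land A)) \to (C \lor C)) = true \land I = I
They differ because K3 and Bochvar's internal three-valued logic treat I differently under the binary connectives.

true; I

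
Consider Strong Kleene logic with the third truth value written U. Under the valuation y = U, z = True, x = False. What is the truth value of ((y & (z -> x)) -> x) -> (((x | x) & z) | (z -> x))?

z -> x = True -> False = False
y & (z -> x) = U & False = False
(y & (z -> x)) -> x = False -> False = True
x | x = False | False = False
(x | x) & z = False & True = False
z -> x = True -> False = False
((x | x) & z) | (z -> x) = False | False = False
((y & (z -> x)) -> x) -> (((x | x) & z) | (z -> x)) = True -> False = False

False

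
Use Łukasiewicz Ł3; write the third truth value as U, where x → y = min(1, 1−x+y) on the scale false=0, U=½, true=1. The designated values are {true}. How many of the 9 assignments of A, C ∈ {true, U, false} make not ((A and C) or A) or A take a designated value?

6

Of the 9 assignments, 6 give a value in {true}.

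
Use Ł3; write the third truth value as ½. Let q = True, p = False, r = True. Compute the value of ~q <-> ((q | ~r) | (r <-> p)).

~q = ~True = False
~r = ~True = False
q | ~r = True | False = True
r <-> p = True <-> False = False
(q | ~r) | (r <-> p) = True | False = True
~q <-> ((q | ~r) | (r <-> p)) = False <-> True = False

False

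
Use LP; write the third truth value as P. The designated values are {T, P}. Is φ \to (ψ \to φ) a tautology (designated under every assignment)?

Every assignment of φ, ψ over {T, P, F} gives a value in {T, P}.
In particular, with φ=P, ψ=P: φ \to (ψ \to φ) = P.

Yes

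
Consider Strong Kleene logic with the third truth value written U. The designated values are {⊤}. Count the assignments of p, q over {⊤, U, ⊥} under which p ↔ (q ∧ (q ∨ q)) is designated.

2

Designated under: (p=⊤, q=⊤); (p=⊥, q=⊥).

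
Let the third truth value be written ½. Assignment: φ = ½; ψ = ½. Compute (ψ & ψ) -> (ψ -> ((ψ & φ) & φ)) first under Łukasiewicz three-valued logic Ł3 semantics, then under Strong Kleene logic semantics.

In Łukasiewicz three-valued logic Ł3: ψ & ψ = ½ & ½ = ½
ψ & φ = ½ & ½ = ½
(ψ & φ) & φ = ½ & ½ = ½
ψ -> ((ψ & φ) & φ) = ½ -> ½ = True
(ψ & ψ) -> (ψ -> ((ψ & φ) & φ)) = ½ -> True = True
In Strong Kleene logic: ψ & ψ = ½ & ½ = ½
ψ & φ = ½ & ½ = ½
(ψ & φ) & φ = ½ & ½ = ½
ψ -> ((ψ & φ) & φ) = ½ -> ½ = ½  [~½ | ½]
(ψ & ψ) -> (ψ -> ((ψ & φ) & φ)) = ½ -> ½ = ½
They differ because Łukasiewicz three-valued logic Ł3 and Strong Kleene logic treat ½ differently under implication.

True; ½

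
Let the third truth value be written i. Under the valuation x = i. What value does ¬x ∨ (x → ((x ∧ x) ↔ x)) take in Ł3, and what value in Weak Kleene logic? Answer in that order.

In Ł3: ¬x = ¬i = i
x ∧ x = i ∧ i = i
(x ∧ x) ↔ x = i ↔ i = 1  [1 − |½−½|]
x → ((x ∧ x) ↔ x) = i → 1 = 1
¬x ∨ (x → ((x ∧ x) ↔ x)) = i ∨ 1 = 1
In Weak Kleene logic: ¬x = ¬i = i
x ∧ x = i ∧ i = i
(x ∧ x) ↔ x = i ↔ i = i
x → ((x ∧ x) ↔ x) = i → i = i  [any arg is the third value ⇒ result is the third value]
¬x ∨ (x → ((x ∧ x) ↔ x)) = i ∨ i = i
They differ because Ł3 and Weak Kleene logic treat i differently under the binary connectives.

1; i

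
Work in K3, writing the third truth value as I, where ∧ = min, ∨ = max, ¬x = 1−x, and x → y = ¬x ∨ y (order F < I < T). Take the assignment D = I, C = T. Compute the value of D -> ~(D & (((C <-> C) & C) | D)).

C <-> C = T <-> T = T
(C <-> C) & C = T & T = T
((C <-> C) & C) | D = T | I = T
D & (((C <-> C) & C) | D) = I & T = I
~(D & (((C <-> C) & C) | D)) = ~I = I
D -> ~(D & (((C <-> C) & C) | D)) = I -> I = I  [~I | I]

I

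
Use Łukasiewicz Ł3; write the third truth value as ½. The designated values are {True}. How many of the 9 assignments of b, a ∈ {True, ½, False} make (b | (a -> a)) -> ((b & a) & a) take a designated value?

1

Designated under: (b=True, a=True).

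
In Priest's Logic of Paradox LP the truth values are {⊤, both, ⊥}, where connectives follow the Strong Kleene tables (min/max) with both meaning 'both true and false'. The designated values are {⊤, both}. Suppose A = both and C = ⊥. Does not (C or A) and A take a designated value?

Yes

C or A = ⊥ or both = both
not (C or A) = not both = both
not (C or A) and A = both and both = both
both ∈ {⊤, both}.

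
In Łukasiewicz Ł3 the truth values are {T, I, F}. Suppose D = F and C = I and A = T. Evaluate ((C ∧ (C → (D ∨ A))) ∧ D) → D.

D ∨ A = F ∨ T = T
C → (D ∨ A) = I → T = T  [min(1, 1−½+1)]
C ∧ (C → (D ∨ A)) = I ∧ T = I
(C ∧ (C → (D ∨ A))) ∧ D = I ∧ F = F
((C ∧ (C → (D ∨ A))) ∧ D) → D = F → F = T

T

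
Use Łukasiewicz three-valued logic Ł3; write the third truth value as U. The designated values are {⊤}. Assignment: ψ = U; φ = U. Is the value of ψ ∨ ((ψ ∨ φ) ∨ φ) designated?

ψ ∨ φ = U ∨ U = U
(ψ ∨ φ) ∨ φ = U ∨ U = U
ψ ∨ ((ψ ∨ φ) ∨ φ) = U ∨ U = U
U ∉ {⊤}.

No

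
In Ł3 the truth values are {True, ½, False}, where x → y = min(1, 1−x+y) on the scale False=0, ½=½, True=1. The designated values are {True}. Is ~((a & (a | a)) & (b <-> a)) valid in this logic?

No

Countermodel: a=True, b=True gives False, which is not designated.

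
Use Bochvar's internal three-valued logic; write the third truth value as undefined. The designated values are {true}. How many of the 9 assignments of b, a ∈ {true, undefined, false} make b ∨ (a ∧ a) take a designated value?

3

Designated under: (b=true, a=true); (b=true, a=false); (b=false, a=true).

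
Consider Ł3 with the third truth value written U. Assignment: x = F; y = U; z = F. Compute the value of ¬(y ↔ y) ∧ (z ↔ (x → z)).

F

y ↔ y = U ↔ U = T  [1 − |½−½|]
¬(y ↔ y) = ¬T = F
x → z = F → F = T
z ↔ (x → z) = F ↔ T = F
¬(y ↔ y) ∧ (z ↔ (x → z)) = F ∧ F = F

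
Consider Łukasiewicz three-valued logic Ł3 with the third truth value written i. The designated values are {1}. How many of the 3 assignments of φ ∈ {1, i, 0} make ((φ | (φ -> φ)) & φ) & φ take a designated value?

φ=1: 1 ✓
φ=i: i ·
φ=0: 0 ·

1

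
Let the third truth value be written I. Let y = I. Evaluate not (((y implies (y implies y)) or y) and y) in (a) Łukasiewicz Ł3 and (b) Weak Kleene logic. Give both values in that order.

In Łukasiewicz Ł3: y implies y = I implies I = T  [min(1, 1−½+½)]
y implies (y implies y) = I implies T = T
(y implies (y implies y)) or y = T or I = T
((y implies (y implies y)) or y) and y = T and I = I
not (((y implies (y implies y)) or y) and y) = not I = I
In Weak Kleene logic: y implies y = I implies I = I  [any arg is the third value ⇒ result is the third value]
y implies (y implies y) = I implies I = I
(y implies (y implies y)) or y = I or I = I
((y implies (y implies y)) or y) and y = I and I = I
not (((y implies (y implies y)) or y) and y) = not I = I

I; I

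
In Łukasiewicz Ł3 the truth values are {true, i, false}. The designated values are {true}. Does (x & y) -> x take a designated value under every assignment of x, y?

Yes

Every assignment of x, y over {true, i, false} gives a value in {true}.
In particular, with x=i, y=i: (x & y) -> x = true.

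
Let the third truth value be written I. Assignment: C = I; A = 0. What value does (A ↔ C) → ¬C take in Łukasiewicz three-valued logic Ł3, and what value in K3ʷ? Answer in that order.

1; I

In Łukasiewicz three-valued logic Ł3: A ↔ C = 0 ↔ I = I  [1 − |0−½|]
¬C = ¬I = I
(A ↔ C) → ¬C = I → I = 1
In K3ʷ: A ↔ C = 0 ↔ I = I
¬C = ¬I = I
(A ↔ C) → ¬C = I → I = I  [any arg is the third value ⇒ result is the third value]
They differ because Łukasiewicz three-valued logic Ł3 and K3ʷ treat I differently under the binary connectives.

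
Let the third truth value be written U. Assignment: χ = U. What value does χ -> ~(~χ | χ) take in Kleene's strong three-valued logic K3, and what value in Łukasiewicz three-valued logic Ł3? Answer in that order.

In Kleene's strong three-valued logic K3: ~χ = ~U = U
~χ | χ = U | U = U
~(~χ | χ) = ~U = U
χ -> ~(~χ | χ) = U -> U = U  [~U | U]
In Łukasiewicz three-valued logic Ł3: ~χ = ~U = U
~χ | χ = U | U = U
~(~χ | χ) = ~U = U
χ -> ~(~χ | χ) = U -> U = T  [min(1, 1−½+½)]
They differ because Kleene's strong three-valued logic K3 and Łukasiewicz three-valued logic Ł3 treat U differently under implication.

U; T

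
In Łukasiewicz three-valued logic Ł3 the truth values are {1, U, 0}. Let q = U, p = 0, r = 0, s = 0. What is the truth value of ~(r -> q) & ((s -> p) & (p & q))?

0

r -> q = 0 -> U = 1  [min(1, 1−0+½)]
~(r -> q) = ~1 = 0
s -> p = 0 -> 0 = 1
p & q = 0 & U = 0
(s -> p) & (p & q) = 1 & 0 = 0
~(r -> q) & ((s -> p) & (p & q)) = 0 & 0 = 0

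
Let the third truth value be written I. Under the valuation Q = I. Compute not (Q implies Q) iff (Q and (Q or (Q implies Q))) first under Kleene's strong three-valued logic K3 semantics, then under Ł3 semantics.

In Kleene's strong three-valued logic K3: Q implies Q = I implies I = I  [not I or I]
not (Q implies Q) = not I = I
Q implies Q = I implies I = I
Q or (Q implies Q) = I or I = I
Q and (Q or (Q implies Q)) = I and I = I
not (Q implies Q) iff (Q and (Q or (Q implies Q))) = I iff I = I
In Ł3: Q implies Q = I implies I = T  [min(1, 1−½+½)]
not (Q implies Q) = not T = F
Q implies Q = I implies I = T
Q or (Q implies Q) = I or T = T
Q and (Q or (Q implies Q)) = I and T = I
not (Q implies Q) iff (Q and (Q or (Q implies Q))) = F iff I = I

I; I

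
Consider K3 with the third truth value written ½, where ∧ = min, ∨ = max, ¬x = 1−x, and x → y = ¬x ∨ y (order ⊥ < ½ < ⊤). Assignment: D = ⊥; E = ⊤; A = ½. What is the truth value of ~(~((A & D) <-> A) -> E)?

⊥

A & D = ½ & ⊥ = ⊥
(A & D) <-> A = ⊥ <-> ½ = ½
~((A & D) <-> A) = ~½ = ½
~((A & D) <-> A) -> E = ½ -> ⊤ = ⊤  [~½ | ⊤]
~(~((A & D) <-> A) -> E) = ~⊤ = ⊥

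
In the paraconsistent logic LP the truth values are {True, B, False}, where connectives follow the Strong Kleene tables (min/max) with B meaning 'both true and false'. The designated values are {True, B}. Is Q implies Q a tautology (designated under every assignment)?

Yes

Every assignment of Q over {True, B, False} gives a value in {True, B}.
In particular, with Q=B: Q implies Q = B.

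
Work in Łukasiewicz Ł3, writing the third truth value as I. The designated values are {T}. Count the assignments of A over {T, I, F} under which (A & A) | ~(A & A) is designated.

2

A=T: T ✓
A=I: I ·
A=F: T ✓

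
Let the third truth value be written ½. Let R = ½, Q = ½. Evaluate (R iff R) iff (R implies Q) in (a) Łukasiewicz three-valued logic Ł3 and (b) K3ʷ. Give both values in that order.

In Łukasiewicz three-valued logic Ł3: R iff R = ½ iff ½ = True  [1 − |½−½|]
R implies Q = ½ implies ½ = True
(R iff R) iff (R implies Q) = True iff True = True
In K3ʷ: R iff R = ½ iff ½ = ½
R implies Q = ½ implies ½ = ½  [any arg is the third value ⇒ result is the third value]
(R iff R) iff (R implies Q) = ½ iff ½ = ½
They differ because Łukasiewicz three-valued logic Ł3 and K3ʷ treat ½ differently under the binary connectives.

True; ½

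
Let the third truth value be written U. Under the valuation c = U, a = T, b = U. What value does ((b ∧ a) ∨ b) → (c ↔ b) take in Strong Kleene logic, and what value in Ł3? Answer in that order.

U; T

In Strong Kleene logic: b ∧ a = U ∧ T = U
(b ∧ a) ∨ b = U ∨ U = U
c ↔ b = U ↔ U = U
((b ∧ a) ∨ b) → (c ↔ b) = U → U = U  [¬U ∨ U]
In Ł3: b ∧ a = U ∧ T = U
(b ∧ a) ∨ b = U ∨ U = U
c ↔ b = U ↔ U = T  [1 − |½−½|]
((b ∧ a) ∨ b) → (c ↔ b) = U → T = T
They differ because Strong Kleene logic and Ł3 treat U differently under implication.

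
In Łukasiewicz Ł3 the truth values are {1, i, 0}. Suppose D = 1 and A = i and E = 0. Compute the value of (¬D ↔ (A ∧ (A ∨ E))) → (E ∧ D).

i

¬D = ¬1 = 0
A ∨ E = i ∨ 0 = i
A ∧ (A ∨ E) = i ∧ i = i
¬D ↔ (A ∧ (A ∨ E)) = 0 ↔ i = i  [1 − |0−½|]
E ∧ D = 0 ∧ 1 = 0
(¬D ↔ (A ∧ (A ∨ E))) → (E ∧ D) = i → 0 = i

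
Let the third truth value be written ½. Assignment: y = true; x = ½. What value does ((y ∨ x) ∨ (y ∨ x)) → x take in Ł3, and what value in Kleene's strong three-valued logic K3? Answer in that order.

½; ½

In Ł3: y ∨ x = true ∨ ½ = true
y ∨ x = true ∨ ½ = true
(y ∨ x) ∨ (y ∨ x) = true ∨ true = true
((y ∨ x) ∨ (y ∨ x)) → x = true → ½ = ½
In Kleene's strong three-valued logic K3: y ∨ x = true ∨ ½ = true
y ∨ x = true ∨ ½ = true
(y ∨ x) ∨ (y ∨ x) = true ∨ true = true
((y ∨ x) ∨ (y ∨ x)) → x = true → ½ = ½  [¬true ∨ ½]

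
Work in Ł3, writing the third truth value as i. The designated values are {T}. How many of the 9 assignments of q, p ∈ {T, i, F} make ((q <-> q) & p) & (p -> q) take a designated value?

Designated under: (q=T, p=T).

1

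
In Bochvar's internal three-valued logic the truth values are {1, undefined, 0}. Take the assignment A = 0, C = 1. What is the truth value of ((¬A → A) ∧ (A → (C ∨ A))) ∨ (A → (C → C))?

¬A = ¬0 = 1
¬A → A = 1 → 0 = 0
C ∨ A = 1 ∨ 0 = 1
A → (C ∨ A) = 0 → 1 = 1
(¬A → A) ∧ (A → (C ∨ A)) = 0 ∧ 1 = 0
C → C = 1 → 1 = 1
A → (C → C) = 0 → 1 = 1
((¬A → A) ∧ (A → (C ∨ A))) ∨ (A → (C → C)) = 0 ∨ 1 = 1

1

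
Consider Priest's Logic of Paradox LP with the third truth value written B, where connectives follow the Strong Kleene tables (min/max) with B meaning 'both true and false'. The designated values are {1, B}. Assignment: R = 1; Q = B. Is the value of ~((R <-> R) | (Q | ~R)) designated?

R <-> R = 1 <-> 1 = 1
~R = ~1 = 0
Q | ~R = B | 0 = B
(R <-> R) | (Q | ~R) = 1 | B = 1
~((R <-> R) | (Q | ~R)) = ~1 = 0
0 ∉ {1, B}.

No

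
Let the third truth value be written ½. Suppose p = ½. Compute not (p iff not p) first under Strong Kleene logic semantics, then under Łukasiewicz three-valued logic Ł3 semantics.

In Strong Kleene logic: not p = not ½ = ½
p iff not p = ½ iff ½ = ½
not (p iff not p) = not ½ = ½
In Łukasiewicz three-valued logic Ł3: not p = not ½ = ½
p iff not p = ½ iff ½ = T  [1 − |½−½|]
not (p iff not p) = not T = F
They differ because Strong Kleene logic and Łukasiewicz three-valued logic Ł3 treat ½ differently under implication.

½; F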